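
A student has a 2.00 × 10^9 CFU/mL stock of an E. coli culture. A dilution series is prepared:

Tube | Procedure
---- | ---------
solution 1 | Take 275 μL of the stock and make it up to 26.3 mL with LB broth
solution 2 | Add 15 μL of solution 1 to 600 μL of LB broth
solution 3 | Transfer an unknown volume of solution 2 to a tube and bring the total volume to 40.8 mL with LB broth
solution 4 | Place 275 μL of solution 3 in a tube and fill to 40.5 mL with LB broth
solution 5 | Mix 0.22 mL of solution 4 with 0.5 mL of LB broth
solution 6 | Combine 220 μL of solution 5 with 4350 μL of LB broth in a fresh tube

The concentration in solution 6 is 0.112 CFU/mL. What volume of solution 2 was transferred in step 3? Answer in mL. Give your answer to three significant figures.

0.0897 mL

Step 1: 275 μL brought to 26.3 mL → factor 26300/275 = 95.636
Step 2: 15 μL + 600 μL = 615 μL total → factor 615/15 = 41
Step 3: v brought to 40.8 mL → factor = 40.8 mL/v
Step 4: 275 μL brought to 40.5 mL → factor 40500/275 = 147.27
Step 5: 0.22 mL + 0.5 mL = 0.72 mL total → factor 0.72/0.22 = 3.2727
Step 6: 220 μL + 4350 μL = 4570 μL total → factor 4570/220 = 20.773
Product of known-step factors = 3.9258 × 10^7
Overall factor = 2.00 × 10^9 CFU/mL / (0.112 CFU/mL) = 1.7857 × 10^10
Step-3 factor = 1.7857 × 10^10 / 3.9258 × 10^7 = 454.86
v = 40.8 mL / 454.86 = 0.0897 mL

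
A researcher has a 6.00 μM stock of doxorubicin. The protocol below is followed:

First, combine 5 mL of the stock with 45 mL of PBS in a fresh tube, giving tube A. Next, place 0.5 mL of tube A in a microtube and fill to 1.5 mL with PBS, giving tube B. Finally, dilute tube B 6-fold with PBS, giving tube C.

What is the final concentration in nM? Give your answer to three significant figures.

33.3 nM

Step 1: 5 mL + 45 mL = 50 mL total → factor 50/5 = 10
Step 2: 0.5 mL brought to 1.5 mL → factor 1.5/0.5 = 3
Step 3: 6-fold → factor 6
Overall dilution factor = 10 × 3 × 6 = 180
Final = 6.00 μM / 180 = 0.03333 μM = 33.3 nM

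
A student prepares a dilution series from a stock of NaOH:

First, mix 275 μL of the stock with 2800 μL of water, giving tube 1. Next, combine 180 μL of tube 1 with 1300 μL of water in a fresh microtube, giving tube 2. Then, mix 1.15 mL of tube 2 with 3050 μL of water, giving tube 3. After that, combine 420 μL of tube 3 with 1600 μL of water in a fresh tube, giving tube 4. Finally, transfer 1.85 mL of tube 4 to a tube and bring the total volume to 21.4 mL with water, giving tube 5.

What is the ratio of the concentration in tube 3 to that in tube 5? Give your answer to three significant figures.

Step 1: 275 μL + 2800 μL = 3075 μL total → factor 3075/275 = 11.182
Step 2: 180 μL + 1300 μL = 1480 μL total → factor 1480/180 = 8.2222
Step 3: 1.15 mL + 3050 μL = 4.2 mL total → factor 4.2/1.15 = 3.6522
Step 4: 420 μL + 1600 μL = 2020 μL total → factor 2020/420 = 4.8095
Step 5: 1.85 mL brought to 21.4 mL → factor 21.4/1.85 = 11.568
Dilution factor to tube 3 = 335.78; to tube 5 = 18681
[tube 3]/[tube 5] = (factor to tube 5)/(factor to tube 3) = 18681/335.78 = 55.6

55.6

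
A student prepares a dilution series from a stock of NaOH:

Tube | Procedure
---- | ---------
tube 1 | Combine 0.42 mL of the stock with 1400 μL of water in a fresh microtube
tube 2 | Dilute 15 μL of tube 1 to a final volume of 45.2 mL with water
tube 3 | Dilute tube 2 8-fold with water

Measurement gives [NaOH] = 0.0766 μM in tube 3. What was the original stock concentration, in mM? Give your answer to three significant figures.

Step 1: 0.42 mL + 1400 μL = 1.82 mL total → factor 1.82/0.42 = 4.3333
Step 2: 15 μL brought to 45.2 mL → factor 45200/15 = 3013.3
Step 3: 8-fold → factor 8
Overall dilution factor = 4.3333 × 3013.3 × 8 = 1.0446 × 10^5
Stock = 0.0766 μM × 1.0446 × 10^5 = 8002 μM = 8.00 mM

8.00 mM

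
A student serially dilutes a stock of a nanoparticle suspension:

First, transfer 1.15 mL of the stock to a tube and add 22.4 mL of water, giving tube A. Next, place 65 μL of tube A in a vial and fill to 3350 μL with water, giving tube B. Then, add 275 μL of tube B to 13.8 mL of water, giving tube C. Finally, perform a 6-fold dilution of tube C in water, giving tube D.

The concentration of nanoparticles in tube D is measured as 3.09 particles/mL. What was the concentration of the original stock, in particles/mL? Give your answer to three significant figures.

Step 1: 1.15 mL + 22.4 mL = 23.55 mL total → factor 23.55/1.15 = 20.478
Step 2: 65 μL brought to 3350 μL → factor 3350/65 = 51.538
Step 3: 275 μL + 13.8 mL = 14075 μL total → factor 14075/275 = 51.182
Step 4: 6-fold → factor 6
Overall dilution factor = 20.478 × 51.538 × 51.182 × 6 = 3.2411 × 10^5
Stock = 3.09 particles/mL × 3.2411 × 10^5 = 1.00 × 10^6 particles/mL

1.00 × 10^6 particles/mL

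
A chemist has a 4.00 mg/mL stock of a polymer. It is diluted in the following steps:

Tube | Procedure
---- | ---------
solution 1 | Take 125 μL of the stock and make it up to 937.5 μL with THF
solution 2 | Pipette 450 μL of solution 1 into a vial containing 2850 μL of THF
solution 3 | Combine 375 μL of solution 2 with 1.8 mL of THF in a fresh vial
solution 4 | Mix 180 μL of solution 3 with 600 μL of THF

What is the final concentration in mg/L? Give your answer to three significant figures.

2.89 mg/L

Step 1: 125 μL brought to 937.5 μL → factor 937.5/125 = 7.5
Step 2: 450 μL + 2850 μL = 3300 μL total → factor 3300/450 = 7.3333
Step 3: 375 μL + 1.8 mL = 2175 μL total → factor 2175/375 = 5.8
Step 4: 180 μL + 600 μL = 780 μL total → factor 780/180 = 4.3333
Overall dilution factor = 7.5 × 7.3333 × 5.8 × 4.3333 = 1382.3
Final = 4.00 mg/mL / 1382.3 = 0.002894 mg/mL = 2.89 mg/L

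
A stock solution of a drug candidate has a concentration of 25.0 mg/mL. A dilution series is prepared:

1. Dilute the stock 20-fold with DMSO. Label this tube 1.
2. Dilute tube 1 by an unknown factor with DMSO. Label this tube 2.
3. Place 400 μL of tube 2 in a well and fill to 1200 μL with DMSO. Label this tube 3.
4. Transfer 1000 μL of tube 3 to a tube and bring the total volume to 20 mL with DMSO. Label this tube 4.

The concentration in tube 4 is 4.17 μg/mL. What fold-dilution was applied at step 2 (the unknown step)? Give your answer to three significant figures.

Step 1: 20-fold → factor 20
Step 2: unknown factor x
Step 3: 400 μL brought to 1200 μL → factor 1200/400 = 3
Step 4: 1000 μL brought to 20 mL → factor 20000/1000 = 20
Product of known-step factors = 1200
Overall factor = 25.0 mg/mL / (4.17 μg/mL) = 5995.2
x = 5995.2 / 1200 = 5.00

5.00-fold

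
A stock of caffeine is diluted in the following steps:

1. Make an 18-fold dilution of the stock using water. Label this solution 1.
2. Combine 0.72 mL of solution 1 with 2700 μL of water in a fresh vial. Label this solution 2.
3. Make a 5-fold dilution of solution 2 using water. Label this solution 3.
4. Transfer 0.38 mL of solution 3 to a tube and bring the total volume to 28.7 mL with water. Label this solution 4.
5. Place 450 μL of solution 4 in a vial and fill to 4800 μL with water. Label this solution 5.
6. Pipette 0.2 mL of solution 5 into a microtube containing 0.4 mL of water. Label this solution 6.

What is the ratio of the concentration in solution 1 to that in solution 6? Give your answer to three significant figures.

5.74 × 10^4

Step 1: 18-fold → factor 18
Step 2: 0.72 mL + 2700 μL = 3.42 mL total → factor 3.42/0.72 = 4.75
Step 3: 5-fold → factor 5
Step 4: 0.38 mL brought to 28.7 mL → factor 28.7/0.38 = 75.526
Step 5: 450 μL brought to 4800 μL → factor 4800/450 = 10.667
Step 6: 0.2 mL + 0.4 mL = 0.6 mL total → factor 0.6/0.2 = 3
Dilution factor to solution 1 = 18; to solution 6 = 1.0332 × 10^6
[solution 1]/[solution 6] = (factor to solution 6)/(factor to solution 1) = 1.0332 × 10^6/18 = 5.74 × 10^4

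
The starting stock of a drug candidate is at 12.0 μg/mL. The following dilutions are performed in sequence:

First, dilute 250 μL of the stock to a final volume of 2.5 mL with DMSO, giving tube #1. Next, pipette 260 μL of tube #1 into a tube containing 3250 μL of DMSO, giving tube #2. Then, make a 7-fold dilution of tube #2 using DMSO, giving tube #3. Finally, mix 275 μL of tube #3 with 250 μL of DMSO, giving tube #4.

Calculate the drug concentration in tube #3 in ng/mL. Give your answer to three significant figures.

Step 1: 250 μL brought to 2.5 mL → factor 2500/250 = 10
Step 2: 260 μL + 3250 μL = 3510 μL total → factor 3510/260 = 13.5
Step 3: 7-fold → factor 7
Dilution factor through tube #3 = 10 × 13.5 × 7 = 945
[tube #3] = 12.0 μg/mL / 945 = 0.01270 μg/mL = 12.7 ng/mL

12.7 ng/mL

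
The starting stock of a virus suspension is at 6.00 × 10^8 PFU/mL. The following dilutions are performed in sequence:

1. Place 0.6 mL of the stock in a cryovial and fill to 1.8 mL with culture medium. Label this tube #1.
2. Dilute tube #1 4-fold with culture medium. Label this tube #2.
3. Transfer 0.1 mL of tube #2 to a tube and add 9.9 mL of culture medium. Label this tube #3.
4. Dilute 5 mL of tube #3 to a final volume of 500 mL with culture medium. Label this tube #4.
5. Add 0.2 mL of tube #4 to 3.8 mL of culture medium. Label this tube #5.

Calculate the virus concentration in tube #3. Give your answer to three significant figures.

Step 1: 0.6 mL brought to 1.8 mL → factor 1.8/0.6 = 3
Step 2: 4-fold → factor 4
Step 3: 0.1 mL + 9.9 mL = 10 mL total → factor 10/0.1 = 100
Dilution factor through tube #3 = 3 × 4 × 100 = 1200
[tube #3] = 6.00 × 10^8 PFU/mL / 1200 = 5.00 × 10^5 PFU/mL

5.00 × 10^5 PFU/mL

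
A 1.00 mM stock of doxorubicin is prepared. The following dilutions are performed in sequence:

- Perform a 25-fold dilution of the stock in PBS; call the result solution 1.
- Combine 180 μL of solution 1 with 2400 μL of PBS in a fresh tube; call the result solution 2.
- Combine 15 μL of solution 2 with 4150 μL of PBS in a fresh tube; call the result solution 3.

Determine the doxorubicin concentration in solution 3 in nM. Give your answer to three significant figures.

Step 1: 25-fold → factor 25
Step 2: 180 μL + 2400 μL = 2580 μL total → factor 2580/180 = 14.333
Step 3: 15 μL + 4150 μL = 4165 μL total → factor 4165/15 = 277.67
Overall dilution factor = 25 × 14.333 × 277.67 = 99497
Final = 1.00 mM / 99497 = 1.005 × 10^-5 mM = 10.1 nM

10.1 nM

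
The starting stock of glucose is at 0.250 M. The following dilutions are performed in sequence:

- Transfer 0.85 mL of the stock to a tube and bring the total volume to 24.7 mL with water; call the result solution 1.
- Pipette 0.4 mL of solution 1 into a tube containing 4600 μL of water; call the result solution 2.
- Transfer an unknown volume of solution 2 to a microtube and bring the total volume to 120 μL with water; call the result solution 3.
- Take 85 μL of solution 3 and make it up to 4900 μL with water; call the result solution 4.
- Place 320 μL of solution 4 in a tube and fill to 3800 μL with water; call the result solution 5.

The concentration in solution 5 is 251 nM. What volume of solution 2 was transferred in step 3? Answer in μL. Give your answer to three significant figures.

Step 1: 0.85 mL brought to 24.7 mL → factor 24.7/0.85 = 29.059
Step 2: 0.4 mL + 4600 μL = 5 mL total → factor 5/0.4 = 12.5
Step 3: v brought to 120 μL → factor = 120 μL/v
Step 4: 85 μL brought to 4900 μL → factor 4900/85 = 57.647
Step 5: 320 μL brought to 3800 μL → factor 3800/320 = 11.875
Product of known-step factors = 2.4866 × 10^5
Overall factor = 0.250 M / (251 nM) = 9.9602 × 10^5
Step-3 factor = 9.9602 × 10^5 / 2.4866 × 10^5 = 4.0056
v = 120 μL / 4.0056 = 30.0 μL

30.0 μL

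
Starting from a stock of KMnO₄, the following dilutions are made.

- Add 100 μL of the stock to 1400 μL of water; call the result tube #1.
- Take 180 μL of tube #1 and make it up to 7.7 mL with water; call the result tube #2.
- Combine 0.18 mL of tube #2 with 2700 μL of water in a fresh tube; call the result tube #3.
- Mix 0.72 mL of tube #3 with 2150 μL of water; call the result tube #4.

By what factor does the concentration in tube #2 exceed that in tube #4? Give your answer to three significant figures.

63.8

Step 1: 100 μL + 1400 μL = 1500 μL total → factor 1500/100 = 15
Step 2: 180 μL brought to 7.7 mL → factor 7700/180 = 42.778
Step 3: 0.18 mL + 2700 μL = 2.88 mL total → factor 2.88/0.18 = 16
Step 4: 0.72 mL + 2150 μL = 2.87 mL total → factor 2.87/0.72 = 3.9861
Dilution factor to tube #2 = 641.67; to tube #4 = 40924
[tube #2]/[tube #4] = (factor to tube #4)/(factor to tube #2) = 40924/641.67 = 63.8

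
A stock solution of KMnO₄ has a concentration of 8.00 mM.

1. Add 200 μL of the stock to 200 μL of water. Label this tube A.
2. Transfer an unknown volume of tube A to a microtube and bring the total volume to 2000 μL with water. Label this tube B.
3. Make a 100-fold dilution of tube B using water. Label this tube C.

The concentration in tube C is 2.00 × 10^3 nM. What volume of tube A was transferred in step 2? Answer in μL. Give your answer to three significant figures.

Step 1: 200 μL + 200 μL = 400 μL total → factor 400/200 = 2
Step 2: v brought to 2000 μL → factor = 2000 μL/v
Step 3: 100-fold → factor 100
Product of known-step factors = 200
Overall factor = 8.00 mM / (2.00 × 10^3 nM) = 4000
Step-2 factor = 4000 / 200 = 20
v = 2000 μL / 20 = 100 μL

100 μL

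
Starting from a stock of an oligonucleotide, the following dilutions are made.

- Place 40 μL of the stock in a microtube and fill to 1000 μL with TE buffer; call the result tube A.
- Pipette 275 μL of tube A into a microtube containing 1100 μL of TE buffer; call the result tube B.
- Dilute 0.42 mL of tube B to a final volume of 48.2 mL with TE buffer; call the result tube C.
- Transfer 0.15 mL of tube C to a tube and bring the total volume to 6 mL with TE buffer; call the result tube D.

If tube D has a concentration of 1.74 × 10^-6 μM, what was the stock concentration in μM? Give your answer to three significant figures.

Step 1: 40 μL brought to 1000 μL → factor 1000/40 = 25
Step 2: 275 μL + 1100 μL = 1375 μL total → factor 1375/275 = 5
Step 3: 0.42 mL brought to 48.2 mL → factor 48.2/0.42 = 114.76
Step 4: 0.15 mL brought to 6 mL → factor 6/0.15 = 40
Overall dilution factor = 25 × 5 × 114.76 × 40 = 5.7381 × 10^5
Stock = 1.74 × 10^-6 μM × 5.7381 × 10^5 = 0.998 μM

0.998 μM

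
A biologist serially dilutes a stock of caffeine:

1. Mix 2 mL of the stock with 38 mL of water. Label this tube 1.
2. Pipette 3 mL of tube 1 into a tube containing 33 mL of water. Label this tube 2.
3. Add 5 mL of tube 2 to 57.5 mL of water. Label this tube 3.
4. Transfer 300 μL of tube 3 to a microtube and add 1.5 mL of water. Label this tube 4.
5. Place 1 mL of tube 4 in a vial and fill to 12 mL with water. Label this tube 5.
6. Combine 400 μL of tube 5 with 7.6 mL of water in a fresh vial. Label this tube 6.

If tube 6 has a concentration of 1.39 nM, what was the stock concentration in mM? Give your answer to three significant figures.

Step 1: 2 mL + 38 mL = 40 mL total → factor 40/2 = 20
Step 2: 3 mL + 33 mL = 36 mL total → factor 36/3 = 12
Step 3: 5 mL + 57.5 mL = 62.5 mL total → factor 62.5/5 = 12.5
Step 4: 300 μL + 1.5 mL = 1800 μL total → factor 1800/300 = 6
Step 5: 1 mL brought to 12 mL → factor 12/1 = 12
Step 6: 400 μL + 7.6 mL = 8000 μL total → factor 8000/400 = 20
Overall dilution factor = 20 × 12 × 12.5 × 6 × 12 × 20 = 4.32 × 10^6
Stock = 1.39 nM × 4.32 × 10^6 = 6.005 × 10^6 nM = 6.00 mM

6.00 mM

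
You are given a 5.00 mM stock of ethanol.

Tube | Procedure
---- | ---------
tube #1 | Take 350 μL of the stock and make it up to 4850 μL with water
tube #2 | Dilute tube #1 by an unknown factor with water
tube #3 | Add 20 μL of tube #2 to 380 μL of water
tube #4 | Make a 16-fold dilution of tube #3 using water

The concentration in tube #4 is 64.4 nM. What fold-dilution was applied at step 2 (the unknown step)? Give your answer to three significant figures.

Step 1: 350 μL brought to 4850 μL → factor 4850/350 = 13.857
Step 2: unknown factor x
Step 3: 20 μL + 380 μL = 400 μL total → factor 400/20 = 20
Step 4: 16-fold → factor 16
Product of known-step factors = 4434.3
Overall factor = 5.00 mM / (64.4 nM) = 77640
x = 77640 / 4434.3 = 17.5

17.5-fold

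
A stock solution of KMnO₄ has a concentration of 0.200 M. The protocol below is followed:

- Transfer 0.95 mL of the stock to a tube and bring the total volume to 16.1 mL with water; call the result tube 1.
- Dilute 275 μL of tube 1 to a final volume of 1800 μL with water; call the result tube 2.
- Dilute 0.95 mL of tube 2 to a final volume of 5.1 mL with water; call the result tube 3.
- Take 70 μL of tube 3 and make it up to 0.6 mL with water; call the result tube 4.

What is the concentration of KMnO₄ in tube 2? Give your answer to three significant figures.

Step 1: 0.95 mL brought to 16.1 mL → factor 16.1/0.95 = 16.947
Step 2: 275 μL brought to 1800 μL → factor 1800/275 = 6.5455
Dilution factor through tube 2 = 16.947 × 6.5455 = 110.93
[tube 2] = 0.200 M / 110.93 = 0.00180 M

0.00180 M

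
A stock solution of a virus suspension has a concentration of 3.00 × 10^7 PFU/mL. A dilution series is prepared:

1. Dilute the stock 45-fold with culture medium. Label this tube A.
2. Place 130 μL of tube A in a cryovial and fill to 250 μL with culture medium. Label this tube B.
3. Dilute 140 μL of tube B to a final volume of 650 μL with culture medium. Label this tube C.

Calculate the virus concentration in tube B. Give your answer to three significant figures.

Step 1: 45-fold → factor 45
Step 2: 130 μL brought to 250 μL → factor 250/130 = 1.9231
Dilution factor through tube B = 45 × 1.9231 = 86.538
[tube B] = 3.00 × 10^7 PFU/mL / 86.538 = 3.47 × 10^5 PFU/mL

3.47 × 10^5 PFU/mL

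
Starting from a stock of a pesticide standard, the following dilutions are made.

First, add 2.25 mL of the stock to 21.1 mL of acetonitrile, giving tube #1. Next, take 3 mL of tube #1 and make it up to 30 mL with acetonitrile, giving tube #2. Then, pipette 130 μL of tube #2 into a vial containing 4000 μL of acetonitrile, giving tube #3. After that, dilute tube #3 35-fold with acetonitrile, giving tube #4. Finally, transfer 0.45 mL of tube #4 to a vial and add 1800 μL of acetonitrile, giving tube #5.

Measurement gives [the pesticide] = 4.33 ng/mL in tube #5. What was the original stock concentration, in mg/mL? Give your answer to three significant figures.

Step 1: 2.25 mL + 21.1 mL = 23.35 mL total → factor 23.35/2.25 = 10.378
Step 2: 3 mL brought to 30 mL → factor 30/3 = 10
Step 3: 130 μL + 4000 μL = 4130 μL total → factor 4130/130 = 31.769
Step 4: 35-fold → factor 35
Step 5: 0.45 mL + 1800 μL = 2.25 mL total → factor 2.25/0.45 = 5
Overall dilution factor = 10.378 × 10 × 31.769 × 35 × 5 = 5.7696 × 10^5
Stock = 4.33 ng/mL × 5.7696 × 10^5 = 2.498 × 10^6 ng/mL = 2.50 mg/mL

2.50 mg/mL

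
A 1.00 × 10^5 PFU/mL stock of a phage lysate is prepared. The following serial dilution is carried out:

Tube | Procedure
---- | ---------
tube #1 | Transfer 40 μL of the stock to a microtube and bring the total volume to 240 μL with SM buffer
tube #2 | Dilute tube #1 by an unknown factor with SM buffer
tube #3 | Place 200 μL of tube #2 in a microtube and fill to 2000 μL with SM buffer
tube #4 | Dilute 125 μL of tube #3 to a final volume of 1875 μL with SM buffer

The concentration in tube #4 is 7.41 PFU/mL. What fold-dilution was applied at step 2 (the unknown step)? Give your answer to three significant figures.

15.0-fold

Step 1: 40 μL brought to 240 μL → factor 240/40 = 6
Step 2: unknown factor x
Step 3: 200 μL brought to 2000 μL → factor 2000/200 = 10
Step 4: 125 μL brought to 1875 μL → factor 1875/125 = 15
Product of known-step factors = 900
Overall factor = 1.00 × 10^5 PFU/mL / (7.41 PFU/mL) = 13495
x = 13495 / 900 = 15.0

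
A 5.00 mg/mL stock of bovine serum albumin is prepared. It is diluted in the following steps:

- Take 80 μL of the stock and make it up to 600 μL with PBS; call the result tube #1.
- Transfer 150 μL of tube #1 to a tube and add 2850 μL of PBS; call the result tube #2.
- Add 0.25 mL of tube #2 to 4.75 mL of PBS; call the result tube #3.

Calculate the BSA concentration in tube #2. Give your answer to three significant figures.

0.0333 mg/mL

Step 1: 80 μL brought to 600 μL → factor 600/80 = 7.5
Step 2: 150 μL + 2850 μL = 3000 μL total → factor 3000/150 = 20
Dilution factor through tube #2 = 7.5 × 20 = 150
[tube #2] = 5.00 mg/mL / 150 = 0.0333 mg/mL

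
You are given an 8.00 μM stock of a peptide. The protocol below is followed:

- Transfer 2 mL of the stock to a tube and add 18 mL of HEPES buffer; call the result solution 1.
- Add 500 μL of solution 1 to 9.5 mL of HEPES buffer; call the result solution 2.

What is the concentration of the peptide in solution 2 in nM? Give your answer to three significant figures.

Step 1: 2 mL + 18 mL = 20 mL total → factor 20/2 = 10
Step 2: 500 μL + 9.5 mL = 10000 μL total → factor 10000/500 = 20
Overall dilution factor = 10 × 20 = 200
Final = 8.00 μM / 200 = 0.04000 μM = 40.0 nM

40.0 nM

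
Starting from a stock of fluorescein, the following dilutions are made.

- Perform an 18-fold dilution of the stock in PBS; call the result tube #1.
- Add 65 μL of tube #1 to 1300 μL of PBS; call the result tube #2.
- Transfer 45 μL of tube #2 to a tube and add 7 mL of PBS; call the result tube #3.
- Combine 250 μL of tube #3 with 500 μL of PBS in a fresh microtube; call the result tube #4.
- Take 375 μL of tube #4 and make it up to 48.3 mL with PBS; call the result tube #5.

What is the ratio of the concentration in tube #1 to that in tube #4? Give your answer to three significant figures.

9.86 × 10^3

Step 1: 18-fold → factor 18
Step 2: 65 μL + 1300 μL = 1365 μL total → factor 1365/65 = 21
Step 3: 45 μL + 7 mL = 7045 μL total → factor 7045/45 = 156.56
Step 4: 250 μL + 500 μL = 750 μL total → factor 750/250 = 3
Dilution factor to tube #1 = 18; to tube #4 = 1.7753 × 10^5
[tube #1]/[tube #4] = (factor to tube #4)/(factor to tube #1) = 1.7753 × 10^5/18 = 9.86 × 10^3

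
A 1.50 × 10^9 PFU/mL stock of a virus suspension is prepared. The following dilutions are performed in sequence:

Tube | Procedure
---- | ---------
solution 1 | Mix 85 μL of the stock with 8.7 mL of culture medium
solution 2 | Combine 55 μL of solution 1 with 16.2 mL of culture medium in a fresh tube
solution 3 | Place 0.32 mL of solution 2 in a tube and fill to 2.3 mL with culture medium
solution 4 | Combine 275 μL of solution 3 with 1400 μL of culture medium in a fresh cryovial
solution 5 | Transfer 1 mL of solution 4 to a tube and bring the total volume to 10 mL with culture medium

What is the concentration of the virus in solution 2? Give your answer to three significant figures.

Step 1: 85 μL + 8.7 mL = 8785 μL total → factor 8785/85 = 103.35
Step 2: 55 μL + 16.2 mL = 16255 μL total → factor 16255/55 = 295.55
Dilution factor through solution 2 = 103.35 × 295.55 = 30545
[solution 2] = 1.50 × 10^9 PFU/mL / 30545 = 4.91 × 10^4 PFU/mL

4.91 × 10^4 PFU/mL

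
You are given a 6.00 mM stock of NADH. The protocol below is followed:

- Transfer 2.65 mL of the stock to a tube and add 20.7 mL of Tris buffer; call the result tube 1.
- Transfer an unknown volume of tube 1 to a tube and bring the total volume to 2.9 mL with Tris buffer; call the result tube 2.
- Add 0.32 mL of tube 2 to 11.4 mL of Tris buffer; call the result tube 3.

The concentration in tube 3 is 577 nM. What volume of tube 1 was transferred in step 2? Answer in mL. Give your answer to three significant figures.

Step 1: 2.65 mL + 20.7 mL = 23.35 mL total → factor 23.35/2.65 = 8.8113
Step 2: v brought to 2.9 mL → factor = 2.9 mL/v
Step 3: 0.32 mL + 11.4 mL = 11.72 mL total → factor 11.72/0.32 = 36.625
Product of known-step factors = 322.71
Overall factor = 6.00 mM / (577 nM) = 10399
Step-2 factor = 10399 / 322.71 = 32.222
v = 2.9 mL / 32.222 = 0.0900 mL

0.0900 mL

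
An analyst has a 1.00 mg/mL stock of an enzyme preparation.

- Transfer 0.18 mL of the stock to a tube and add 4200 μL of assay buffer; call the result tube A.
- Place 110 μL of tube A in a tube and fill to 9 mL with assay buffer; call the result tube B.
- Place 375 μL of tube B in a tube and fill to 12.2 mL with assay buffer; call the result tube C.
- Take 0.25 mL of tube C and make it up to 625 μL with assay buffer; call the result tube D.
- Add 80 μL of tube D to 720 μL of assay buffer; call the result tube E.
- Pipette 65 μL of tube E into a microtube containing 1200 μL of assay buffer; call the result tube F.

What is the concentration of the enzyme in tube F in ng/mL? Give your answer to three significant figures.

0.0317 ng/mL

Step 1: 0.18 mL + 4200 μL = 4.38 mL total → factor 4.38/0.18 = 24.333
Step 2: 110 μL brought to 9 mL → factor 9000/110 = 81.818
Step 3: 375 μL brought to 12.2 mL → factor 12200/375 = 32.533
Step 4: 0.25 mL brought to 625 μL → factor 0.625/0.25 = 2.5
Step 5: 80 μL + 720 μL = 800 μL total → factor 800/80 = 10
Step 6: 65 μL + 1200 μL = 1265 μL total → factor 1265/65 = 19.462
Overall dilution factor = 24.333 × 81.818 × 32.533 × 2.5 × 10 × 19.462 = 3.1514 × 10^7
Final = 1.00 mg/mL / 3.1514 × 10^7 = 3.173 × 10^-8 mg/mL = 0.0317 ng/mL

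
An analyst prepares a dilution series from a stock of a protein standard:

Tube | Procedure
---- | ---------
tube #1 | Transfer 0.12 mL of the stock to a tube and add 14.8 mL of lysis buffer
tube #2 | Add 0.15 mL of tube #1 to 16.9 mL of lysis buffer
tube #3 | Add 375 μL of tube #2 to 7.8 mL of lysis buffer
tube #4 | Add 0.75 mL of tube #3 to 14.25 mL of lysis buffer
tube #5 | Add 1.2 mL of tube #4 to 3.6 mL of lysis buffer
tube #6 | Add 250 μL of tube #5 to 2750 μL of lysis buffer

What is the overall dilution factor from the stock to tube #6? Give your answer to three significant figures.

2.96 × 10^8

Step 1: 0.12 mL + 14.8 mL = 14.92 mL total → factor 14.92/0.12 = 124.33
Step 2: 0.15 mL + 16.9 mL = 17.05 mL total → factor 17.05/0.15 = 113.67
Step 3: 375 μL + 7.8 mL = 8175 μL total → factor 8175/375 = 21.8
Step 4: 0.75 mL + 14.25 mL = 15 mL total → factor 15/0.75 = 20
Step 5: 1.2 mL + 3.6 mL = 4.8 mL total → factor 4.8/1.2 = 4
Step 6: 250 μL + 2750 μL = 3000 μL total → factor 3000/250 = 12
Overall dilution factor = 124.33 × 113.67 × 21.8 × 20 × 4 × 12 = 2.9577 × 10^8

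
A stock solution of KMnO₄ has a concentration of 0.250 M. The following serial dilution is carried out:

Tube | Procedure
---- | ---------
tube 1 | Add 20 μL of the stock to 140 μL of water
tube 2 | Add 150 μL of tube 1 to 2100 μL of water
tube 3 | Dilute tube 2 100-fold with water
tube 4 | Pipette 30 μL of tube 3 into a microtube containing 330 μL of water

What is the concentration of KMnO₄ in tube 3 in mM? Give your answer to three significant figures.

0.0208 mM

Step 1: 20 μL + 140 μL = 160 μL total → factor 160/20 = 8
Step 2: 150 μL + 2100 μL = 2250 μL total → factor 2250/150 = 15
Step 3: 100-fold → factor 100
Dilution factor through tube 3 = 8 × 15 × 100 = 12000
[tube 3] = 0.250 M / 12000 = 2.083 × 10^-5 M = 0.0208 mM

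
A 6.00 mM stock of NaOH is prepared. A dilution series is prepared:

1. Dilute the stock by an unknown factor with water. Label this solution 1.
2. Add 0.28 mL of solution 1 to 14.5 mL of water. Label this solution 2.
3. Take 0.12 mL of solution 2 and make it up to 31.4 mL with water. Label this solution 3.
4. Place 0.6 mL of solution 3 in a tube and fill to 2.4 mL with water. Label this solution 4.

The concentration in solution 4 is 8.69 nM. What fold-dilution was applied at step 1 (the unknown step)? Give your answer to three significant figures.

12.5-fold

Step 1: unknown factor x
Step 2: 0.28 mL + 14.5 mL = 14.78 mL total → factor 14.78/0.28 = 52.786
Step 3: 0.12 mL brought to 31.4 mL → factor 31.4/0.12 = 261.67
Step 4: 0.6 mL brought to 2.4 mL → factor 2.4/0.6 = 4
Product of known-step factors = 55249
Overall factor = 6.00 mM / (8.69 nM) = 6.9045 × 10^5
x = 6.9045 × 10^5 / 55249 = 12.5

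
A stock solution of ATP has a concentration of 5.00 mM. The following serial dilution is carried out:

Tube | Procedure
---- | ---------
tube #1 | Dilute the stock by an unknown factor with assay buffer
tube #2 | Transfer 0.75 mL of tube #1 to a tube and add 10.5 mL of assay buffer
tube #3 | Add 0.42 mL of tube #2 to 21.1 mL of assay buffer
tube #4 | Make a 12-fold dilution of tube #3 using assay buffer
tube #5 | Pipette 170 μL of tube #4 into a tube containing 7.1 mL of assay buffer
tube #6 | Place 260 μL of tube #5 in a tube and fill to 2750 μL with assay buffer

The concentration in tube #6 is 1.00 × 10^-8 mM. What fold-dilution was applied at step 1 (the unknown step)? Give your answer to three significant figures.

Step 1: unknown factor x
Step 2: 0.75 mL + 10.5 mL = 11.25 mL total → factor 11.25/0.75 = 15
Step 3: 0.42 mL + 21.1 mL = 21.52 mL total → factor 21.52/0.42 = 51.238
Step 4: 12-fold → factor 12
Step 5: 170 μL + 7.1 mL = 7270 μL total → factor 7270/170 = 42.765
Step 6: 260 μL brought to 2750 μL → factor 2750/260 = 10.577
Product of known-step factors = 4.1717 × 10^6
Overall factor = 5.00 mM / (1.00 × 10^-8 mM) = 5 × 10^8
x = 5 × 10^8 / 4.1717 × 10^6 = 120

120-fold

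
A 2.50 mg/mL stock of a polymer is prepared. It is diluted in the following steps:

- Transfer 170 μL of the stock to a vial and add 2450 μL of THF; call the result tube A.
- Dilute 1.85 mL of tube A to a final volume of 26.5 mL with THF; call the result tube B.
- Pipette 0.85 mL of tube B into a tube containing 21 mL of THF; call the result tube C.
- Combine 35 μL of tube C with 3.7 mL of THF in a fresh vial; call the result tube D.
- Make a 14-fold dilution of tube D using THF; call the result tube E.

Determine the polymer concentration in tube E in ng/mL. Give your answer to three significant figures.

0.295 ng/mL

Step 1: 170 μL + 2450 μL = 2620 μL total → factor 2620/170 = 15.412
Step 2: 1.85 mL brought to 26.5 mL → factor 26.5/1.85 = 14.324
Step 3: 0.85 mL + 21 mL = 21.85 mL total → factor 21.85/0.85 = 25.706
Step 4: 35 μL + 3.7 mL = 3735 μL total → factor 3735/35 = 106.71
Step 5: 14-fold → factor 14
Overall dilution factor = 15.412 × 14.324 × 25.706 × 106.71 × 14 = 8.4783 × 10^6
Final = 2.50 mg/mL / 8.4783 × 10^6 = 2.949 × 10^-7 mg/mL = 0.295 ng/mL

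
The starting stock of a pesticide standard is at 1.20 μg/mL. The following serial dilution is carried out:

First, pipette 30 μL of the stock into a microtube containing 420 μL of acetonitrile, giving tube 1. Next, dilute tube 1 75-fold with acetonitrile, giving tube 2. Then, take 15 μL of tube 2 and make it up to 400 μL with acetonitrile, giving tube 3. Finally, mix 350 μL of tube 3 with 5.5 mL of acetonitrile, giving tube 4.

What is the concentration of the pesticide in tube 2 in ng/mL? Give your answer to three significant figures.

Step 1: 30 μL + 420 μL = 450 μL total → factor 450/30 = 15
Step 2: 75-fold → factor 75
Dilution factor through tube 2 = 15 × 75 = 1125
[tube 2] = 1.20 μg/mL / 1125 = 0.001067 μg/mL = 1.07 ng/mL

1.07 ng/mL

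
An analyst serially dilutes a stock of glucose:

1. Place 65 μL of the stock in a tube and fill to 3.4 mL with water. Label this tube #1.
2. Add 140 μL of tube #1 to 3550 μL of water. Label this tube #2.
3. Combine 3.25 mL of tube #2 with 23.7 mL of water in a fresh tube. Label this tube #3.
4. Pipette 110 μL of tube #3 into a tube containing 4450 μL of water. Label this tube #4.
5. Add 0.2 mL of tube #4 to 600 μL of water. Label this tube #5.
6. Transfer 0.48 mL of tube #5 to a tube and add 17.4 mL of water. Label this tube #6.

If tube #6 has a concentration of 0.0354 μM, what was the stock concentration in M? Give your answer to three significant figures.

2.50 M

Step 1: 65 μL brought to 3.4 mL → factor 3400/65 = 52.308
Step 2: 140 μL + 3550 μL = 3690 μL total → factor 3690/140 = 26.357
Step 3: 3.25 mL + 23.7 mL = 26.95 mL total → factor 26.95/3.25 = 8.2923
Step 4: 110 μL + 4450 μL = 4560 μL total → factor 4560/110 = 41.455
Step 5: 0.2 mL + 600 μL = 0.8 mL total → factor 0.8/0.2 = 4
Step 6: 0.48 mL + 17.4 mL = 17.88 mL total → factor 17.88/0.48 = 37.25
Overall dilution factor = 52.308 × 26.357 × 8.2923 × 41.455 × 4 × 37.25 = 7.0615 × 10^7
Stock = 0.0354 μM × 7.0615 × 10^7 = 2.500 × 10^6 μM = 2.50 M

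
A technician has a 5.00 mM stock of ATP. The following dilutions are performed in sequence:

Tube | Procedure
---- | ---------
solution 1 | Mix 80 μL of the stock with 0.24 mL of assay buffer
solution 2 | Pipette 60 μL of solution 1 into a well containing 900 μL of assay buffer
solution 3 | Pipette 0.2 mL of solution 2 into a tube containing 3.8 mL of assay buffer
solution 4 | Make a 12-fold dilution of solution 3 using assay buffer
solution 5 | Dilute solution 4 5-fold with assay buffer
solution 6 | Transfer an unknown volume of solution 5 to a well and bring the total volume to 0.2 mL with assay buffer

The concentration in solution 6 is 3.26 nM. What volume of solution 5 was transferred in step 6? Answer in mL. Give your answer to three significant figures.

0.0100 mL

Step 1: 80 μL + 0.24 mL = 320 μL total → factor 320/80 = 4
Step 2: 60 μL + 900 μL = 960 μL total → factor 960/60 = 16
Step 3: 0.2 mL + 3.8 mL = 4 mL total → factor 4/0.2 = 20
Step 4: 12-fold → factor 12
Step 5: 5-fold → factor 5
Step 6: v brought to 0.2 mL → factor = 0.2 mL/v
Product of known-step factors = 76800
Overall factor = 5.00 mM / (3.26 nM) = 1.5337 × 10^6
Step-6 factor = 1.5337 × 10^6 / 76800 = 19.971
v = 0.2 mL / 19.971 = 0.0100 mL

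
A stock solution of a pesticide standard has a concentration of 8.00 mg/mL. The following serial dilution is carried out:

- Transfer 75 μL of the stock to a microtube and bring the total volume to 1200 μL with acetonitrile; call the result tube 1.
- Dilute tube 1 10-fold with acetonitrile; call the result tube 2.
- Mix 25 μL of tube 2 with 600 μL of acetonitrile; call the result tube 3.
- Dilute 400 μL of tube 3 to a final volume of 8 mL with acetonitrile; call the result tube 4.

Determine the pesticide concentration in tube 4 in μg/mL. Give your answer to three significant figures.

Step 1: 75 μL brought to 1200 μL → factor 1200/75 = 16
Step 2: 10-fold → factor 10
Step 3: 25 μL + 600 μL = 625 μL total → factor 625/25 = 25
Step 4: 400 μL brought to 8 mL → factor 8000/400 = 20
Overall dilution factor = 16 × 10 × 25 × 20 = 80000
Final = 8.00 mg/mL / 80000 = 0.0001000 mg/mL = 0.100 μg/mL

0.100 μg/mL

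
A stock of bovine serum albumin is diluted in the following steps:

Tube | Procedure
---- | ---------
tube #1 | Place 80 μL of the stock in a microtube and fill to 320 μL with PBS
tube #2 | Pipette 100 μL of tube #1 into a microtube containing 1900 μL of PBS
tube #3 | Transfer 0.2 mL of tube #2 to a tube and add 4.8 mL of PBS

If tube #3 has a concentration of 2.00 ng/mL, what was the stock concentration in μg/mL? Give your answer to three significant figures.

4.00 μg/mL

Step 1: 80 μL brought to 320 μL → factor 320/80 = 4
Step 2: 100 μL + 1900 μL = 2000 μL total → factor 2000/100 = 20
Step 3: 0.2 mL + 4.8 mL = 5 mL total → factor 5/0.2 = 25
Overall dilution factor = 4 × 20 × 25 = 2000
Stock = 2.00 ng/mL × 2000 = 4000 ng/mL = 4.00 μg/mL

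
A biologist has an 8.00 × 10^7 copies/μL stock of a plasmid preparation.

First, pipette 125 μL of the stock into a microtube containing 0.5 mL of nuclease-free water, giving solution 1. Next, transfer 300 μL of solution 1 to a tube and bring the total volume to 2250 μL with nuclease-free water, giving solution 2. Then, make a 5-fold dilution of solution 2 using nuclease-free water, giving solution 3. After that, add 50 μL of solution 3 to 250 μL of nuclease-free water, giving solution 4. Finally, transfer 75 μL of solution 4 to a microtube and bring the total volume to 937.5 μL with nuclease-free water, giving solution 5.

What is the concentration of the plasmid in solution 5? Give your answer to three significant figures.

5.69 × 10^3 copies/μL

Step 1: 125 μL + 0.5 mL = 625 μL total → factor 625/125 = 5
Step 2: 300 μL brought to 2250 μL → factor 2250/300 = 7.5
Step 3: 5-fold → factor 5
Step 4: 50 μL + 250 μL = 300 μL total → factor 300/50 = 6
Step 5: 75 μL brought to 937.5 μL → factor 937.5/75 = 12.5
Overall dilution factor = 5 × 7.5 × 5 × 6 × 12.5 = 14062
Final = 8.00 × 10^7 copies/μL / 14062 = 5.69 × 10^3 copies/μL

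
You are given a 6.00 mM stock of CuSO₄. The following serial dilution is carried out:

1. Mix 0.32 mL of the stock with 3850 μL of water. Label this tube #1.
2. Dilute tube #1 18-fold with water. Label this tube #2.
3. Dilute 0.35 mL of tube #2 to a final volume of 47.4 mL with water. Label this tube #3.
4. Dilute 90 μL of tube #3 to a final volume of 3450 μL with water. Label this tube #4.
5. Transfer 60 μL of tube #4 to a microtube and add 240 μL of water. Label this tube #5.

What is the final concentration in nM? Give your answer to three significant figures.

Step 1: 0.32 mL + 3850 μL = 4.17 mL total → factor 4.17/0.32 = 13.031
Step 2: 18-fold → factor 18
Step 3: 0.35 mL brought to 47.4 mL → factor 47.4/0.35 = 135.43
Step 4: 90 μL brought to 3450 μL → factor 3450/90 = 38.333
Step 5: 60 μL + 240 μL = 300 μL total → factor 300/60 = 5
Overall dilution factor = 13.031 × 18 × 135.43 × 38.333 × 5 = 6.0886 × 10^6
Final = 6.00 mM / 6.0886 × 10^6 = 9.855 × 10^-7 mM = 0.985 nM

0.985 nM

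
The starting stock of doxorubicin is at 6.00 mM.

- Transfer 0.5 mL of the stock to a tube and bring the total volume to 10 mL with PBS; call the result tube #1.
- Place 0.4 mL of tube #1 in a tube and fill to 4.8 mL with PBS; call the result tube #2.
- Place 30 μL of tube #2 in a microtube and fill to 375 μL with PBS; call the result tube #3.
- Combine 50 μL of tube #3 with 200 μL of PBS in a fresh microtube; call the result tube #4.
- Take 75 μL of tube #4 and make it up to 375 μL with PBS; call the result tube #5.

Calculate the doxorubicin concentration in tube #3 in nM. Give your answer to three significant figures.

2.00 × 10^3 nM

Step 1: 0.5 mL brought to 10 mL → factor 10/0.5 = 20
Step 2: 0.4 mL brought to 4.8 mL → factor 4.8/0.4 = 12
Step 3: 30 μL brought to 375 μL → factor 375/30 = 12.5
Dilution factor through tube #3 = 20 × 12 × 12.5 = 3000
[tube #3] = 6.00 mM / 3000 = 0.002000 mM = 2.00 × 10^3 nM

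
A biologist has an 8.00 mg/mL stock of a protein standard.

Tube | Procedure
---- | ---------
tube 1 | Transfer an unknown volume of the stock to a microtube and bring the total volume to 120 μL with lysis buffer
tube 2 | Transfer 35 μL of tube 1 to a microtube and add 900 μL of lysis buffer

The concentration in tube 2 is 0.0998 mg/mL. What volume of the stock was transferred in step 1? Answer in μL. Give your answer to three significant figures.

Step 1: v brought to 120 μL → factor = 120 μL/v
Step 2: 35 μL + 900 μL = 935 μL total → factor 935/35 = 26.714
Product of known-step factors = 26.714
Overall factor = 8.00 mg/mL / (0.0998 mg/mL) = 80.16
Step-1 factor = 80.16 / 26.714 = 3.0007
v = 120 μL / 3.0007 = 40.0 μL

40.0 μL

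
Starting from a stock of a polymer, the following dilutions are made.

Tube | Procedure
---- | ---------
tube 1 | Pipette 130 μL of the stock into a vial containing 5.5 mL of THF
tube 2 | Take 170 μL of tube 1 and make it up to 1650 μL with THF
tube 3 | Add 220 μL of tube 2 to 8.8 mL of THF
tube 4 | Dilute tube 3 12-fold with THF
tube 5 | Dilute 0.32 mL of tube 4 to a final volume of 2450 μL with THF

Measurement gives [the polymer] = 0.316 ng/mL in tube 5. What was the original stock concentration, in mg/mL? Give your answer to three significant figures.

0.500 mg/mL

Step 1: 130 μL + 5.5 mL = 5630 μL total → factor 5630/130 = 43.308
Step 2: 170 μL brought to 1650 μL → factor 1650/170 = 9.7059
Step 3: 220 μL + 8.8 mL = 9020 μL total → factor 9020/220 = 41
Step 4: 12-fold → factor 12
Step 5: 0.32 mL brought to 2450 μL → factor 2.45/0.32 = 7.6562
Overall dilution factor = 43.308 × 9.7059 × 41 × 12 × 7.6562 = 1.5834 × 10^6
Stock = 0.316 ng/mL × 1.5834 × 10^6 = 5.003 × 10^5 ng/mL = 0.500 mg/mL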